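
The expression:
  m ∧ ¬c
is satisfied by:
  {m: True, c: False}


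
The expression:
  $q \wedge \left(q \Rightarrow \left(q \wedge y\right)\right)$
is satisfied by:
  {y: True, q: True}


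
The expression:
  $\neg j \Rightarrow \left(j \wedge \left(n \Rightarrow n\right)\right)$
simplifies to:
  $j$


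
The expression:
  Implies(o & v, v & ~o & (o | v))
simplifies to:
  ~o | ~v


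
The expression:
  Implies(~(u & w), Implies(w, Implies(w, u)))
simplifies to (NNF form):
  u | ~w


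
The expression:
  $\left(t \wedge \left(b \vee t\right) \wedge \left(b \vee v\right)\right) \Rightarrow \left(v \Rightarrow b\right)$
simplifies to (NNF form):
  $b \vee \neg t \vee \neg v$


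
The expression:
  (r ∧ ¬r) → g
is always true.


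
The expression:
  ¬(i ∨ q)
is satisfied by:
  {q: False, i: False}


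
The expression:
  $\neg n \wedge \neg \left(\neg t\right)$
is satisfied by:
  {t: True, n: False}


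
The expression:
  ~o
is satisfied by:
  {o: False}


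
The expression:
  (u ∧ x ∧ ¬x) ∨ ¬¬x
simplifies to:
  x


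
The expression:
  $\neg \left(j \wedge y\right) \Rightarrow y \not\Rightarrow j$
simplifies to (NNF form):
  $y$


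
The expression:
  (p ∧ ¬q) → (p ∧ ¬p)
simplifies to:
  q ∨ ¬p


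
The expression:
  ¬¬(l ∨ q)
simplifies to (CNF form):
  l ∨ q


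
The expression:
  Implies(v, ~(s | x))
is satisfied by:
  {x: False, v: False, s: False}
  {s: True, x: False, v: False}
  {x: True, s: False, v: False}
  {s: True, x: True, v: False}
  {v: True, s: False, x: False}


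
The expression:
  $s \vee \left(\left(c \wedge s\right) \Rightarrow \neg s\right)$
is always true.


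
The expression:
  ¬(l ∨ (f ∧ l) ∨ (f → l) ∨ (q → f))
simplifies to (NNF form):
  False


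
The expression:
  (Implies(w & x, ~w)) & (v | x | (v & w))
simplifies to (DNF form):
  (v & ~x) | (x & ~w)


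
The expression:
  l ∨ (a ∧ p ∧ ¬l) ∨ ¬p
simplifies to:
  a ∨ l ∨ ¬p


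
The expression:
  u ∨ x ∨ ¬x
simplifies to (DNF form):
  True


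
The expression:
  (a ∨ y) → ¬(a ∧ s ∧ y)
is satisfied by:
  {s: False, y: False, a: False}
  {a: True, s: False, y: False}
  {y: True, s: False, a: False}
  {a: True, y: True, s: False}
  {s: True, a: False, y: False}
  {a: True, s: True, y: False}
  {y: True, s: True, a: False}


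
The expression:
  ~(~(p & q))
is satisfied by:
  {p: True, q: True}


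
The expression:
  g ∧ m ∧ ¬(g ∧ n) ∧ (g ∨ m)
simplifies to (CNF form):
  g ∧ m ∧ ¬n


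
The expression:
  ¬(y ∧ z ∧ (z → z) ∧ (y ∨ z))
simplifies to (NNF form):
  ¬y ∨ ¬z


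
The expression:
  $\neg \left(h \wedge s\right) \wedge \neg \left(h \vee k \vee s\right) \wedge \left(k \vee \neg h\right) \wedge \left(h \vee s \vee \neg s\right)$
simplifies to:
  $\neg h \wedge \neg k \wedge \neg s$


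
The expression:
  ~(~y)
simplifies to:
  y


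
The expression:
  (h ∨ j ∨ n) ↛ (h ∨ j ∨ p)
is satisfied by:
  {n: True, p: False, h: False, j: False}


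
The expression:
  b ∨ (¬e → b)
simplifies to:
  b ∨ e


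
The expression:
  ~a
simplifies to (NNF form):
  ~a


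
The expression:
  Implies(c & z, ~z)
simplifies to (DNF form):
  ~c | ~z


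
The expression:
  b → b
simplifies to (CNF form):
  True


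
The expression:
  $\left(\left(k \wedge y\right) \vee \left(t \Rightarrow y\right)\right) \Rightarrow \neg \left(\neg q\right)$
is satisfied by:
  {q: True, t: True, y: False}
  {q: True, t: False, y: False}
  {y: True, q: True, t: True}
  {y: True, q: True, t: False}
  {t: True, y: False, q: False}


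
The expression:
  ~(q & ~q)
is always true.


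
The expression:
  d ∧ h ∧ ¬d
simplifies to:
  False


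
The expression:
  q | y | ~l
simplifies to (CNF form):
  q | y | ~l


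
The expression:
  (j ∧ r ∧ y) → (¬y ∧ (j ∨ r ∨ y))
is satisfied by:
  {y: False, r: False, j: False}
  {j: True, y: False, r: False}
  {r: True, y: False, j: False}
  {j: True, r: True, y: False}
  {y: True, j: False, r: False}
  {j: True, y: True, r: False}
  {r: True, y: True, j: False}


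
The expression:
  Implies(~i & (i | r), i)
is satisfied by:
  {i: True, r: False}
  {r: False, i: False}
  {r: True, i: True}


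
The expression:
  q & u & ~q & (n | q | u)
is never true.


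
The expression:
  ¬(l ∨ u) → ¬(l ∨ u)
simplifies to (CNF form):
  True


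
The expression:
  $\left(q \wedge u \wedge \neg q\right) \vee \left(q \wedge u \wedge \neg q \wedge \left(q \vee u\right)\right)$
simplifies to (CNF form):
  $\text{False}$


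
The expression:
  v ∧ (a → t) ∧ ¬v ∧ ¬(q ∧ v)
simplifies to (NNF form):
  False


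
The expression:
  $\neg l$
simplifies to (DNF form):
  $\neg l$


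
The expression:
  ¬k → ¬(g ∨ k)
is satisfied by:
  {k: True, g: False}
  {g: False, k: False}
  {g: True, k: True}


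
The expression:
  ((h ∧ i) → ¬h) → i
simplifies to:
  i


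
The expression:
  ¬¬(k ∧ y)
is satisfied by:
  {y: True, k: True}


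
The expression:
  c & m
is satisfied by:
  {c: True, m: True}


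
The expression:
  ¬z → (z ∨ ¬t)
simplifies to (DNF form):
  z ∨ ¬t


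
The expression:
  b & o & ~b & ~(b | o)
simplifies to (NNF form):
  False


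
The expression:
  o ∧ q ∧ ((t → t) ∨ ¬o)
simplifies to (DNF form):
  o ∧ q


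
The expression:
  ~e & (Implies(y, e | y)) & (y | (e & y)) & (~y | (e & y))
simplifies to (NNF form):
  False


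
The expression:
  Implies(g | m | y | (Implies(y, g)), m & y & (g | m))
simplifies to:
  m & y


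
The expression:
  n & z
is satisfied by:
  {z: True, n: True}


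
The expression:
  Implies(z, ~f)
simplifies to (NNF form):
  ~f | ~z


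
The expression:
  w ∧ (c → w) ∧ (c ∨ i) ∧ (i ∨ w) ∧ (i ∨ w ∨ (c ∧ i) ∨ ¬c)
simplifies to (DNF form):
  (c ∧ w) ∨ (i ∧ w)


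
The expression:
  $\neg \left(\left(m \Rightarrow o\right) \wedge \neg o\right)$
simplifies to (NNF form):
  $m \vee o$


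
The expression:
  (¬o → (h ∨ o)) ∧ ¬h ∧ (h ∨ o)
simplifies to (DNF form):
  o ∧ ¬h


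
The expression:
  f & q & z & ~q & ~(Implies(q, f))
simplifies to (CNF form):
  False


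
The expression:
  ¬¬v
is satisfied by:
  {v: True}


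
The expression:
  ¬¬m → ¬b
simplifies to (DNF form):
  ¬b ∨ ¬m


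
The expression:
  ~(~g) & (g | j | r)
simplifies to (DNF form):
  g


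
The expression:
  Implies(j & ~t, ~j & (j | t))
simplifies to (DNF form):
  t | ~j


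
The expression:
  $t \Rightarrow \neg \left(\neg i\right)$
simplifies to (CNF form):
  $i \vee \neg t$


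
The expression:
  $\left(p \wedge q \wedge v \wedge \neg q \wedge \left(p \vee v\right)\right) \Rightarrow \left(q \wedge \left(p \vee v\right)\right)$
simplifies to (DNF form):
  $\text{True}$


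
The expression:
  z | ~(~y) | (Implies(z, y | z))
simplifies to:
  True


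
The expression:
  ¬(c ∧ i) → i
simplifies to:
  i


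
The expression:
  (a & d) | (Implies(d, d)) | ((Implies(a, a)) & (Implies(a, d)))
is always true.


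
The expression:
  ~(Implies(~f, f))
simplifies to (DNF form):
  ~f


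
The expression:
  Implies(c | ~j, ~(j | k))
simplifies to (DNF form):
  (j & ~c) | (~j & ~k)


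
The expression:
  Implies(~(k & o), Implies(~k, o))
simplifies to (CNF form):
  k | o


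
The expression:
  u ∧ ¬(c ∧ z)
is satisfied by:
  {u: True, c: False, z: False}
  {z: True, u: True, c: False}
  {c: True, u: True, z: False}


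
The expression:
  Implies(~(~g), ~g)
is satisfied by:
  {g: False}


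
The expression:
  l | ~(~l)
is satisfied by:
  {l: True}


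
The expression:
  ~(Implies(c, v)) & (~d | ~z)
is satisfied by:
  {c: True, v: False, z: False, d: False}
  {c: True, d: True, v: False, z: False}
  {c: True, z: True, v: False, d: False}


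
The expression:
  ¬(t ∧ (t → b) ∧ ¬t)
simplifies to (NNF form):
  True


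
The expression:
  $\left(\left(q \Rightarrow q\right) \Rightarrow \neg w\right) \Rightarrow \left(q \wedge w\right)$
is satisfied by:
  {w: True}


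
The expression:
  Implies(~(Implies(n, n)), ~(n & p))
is always true.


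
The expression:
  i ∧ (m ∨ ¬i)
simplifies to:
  i ∧ m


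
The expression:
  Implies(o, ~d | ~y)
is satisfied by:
  {o: False, d: False, y: False}
  {y: True, o: False, d: False}
  {d: True, o: False, y: False}
  {y: True, d: True, o: False}
  {o: True, y: False, d: False}
  {y: True, o: True, d: False}
  {d: True, o: True, y: False}


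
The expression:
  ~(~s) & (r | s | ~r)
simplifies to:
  s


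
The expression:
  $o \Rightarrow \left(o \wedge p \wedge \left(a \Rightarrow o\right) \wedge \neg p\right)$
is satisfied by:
  {o: False}


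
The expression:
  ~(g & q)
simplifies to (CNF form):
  ~g | ~q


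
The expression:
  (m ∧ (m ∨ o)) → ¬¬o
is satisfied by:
  {o: True, m: False}
  {m: False, o: False}
  {m: True, o: True}


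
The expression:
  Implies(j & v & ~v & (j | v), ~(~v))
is always true.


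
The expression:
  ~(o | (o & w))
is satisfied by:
  {o: False}


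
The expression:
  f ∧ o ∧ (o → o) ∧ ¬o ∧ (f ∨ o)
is never true.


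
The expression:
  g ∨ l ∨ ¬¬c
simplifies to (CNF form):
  c ∨ g ∨ l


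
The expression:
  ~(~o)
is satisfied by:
  {o: True}


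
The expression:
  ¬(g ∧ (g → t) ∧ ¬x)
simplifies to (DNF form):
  x ∨ ¬g ∨ ¬t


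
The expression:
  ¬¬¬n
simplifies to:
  ¬n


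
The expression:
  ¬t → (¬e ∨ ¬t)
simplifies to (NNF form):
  True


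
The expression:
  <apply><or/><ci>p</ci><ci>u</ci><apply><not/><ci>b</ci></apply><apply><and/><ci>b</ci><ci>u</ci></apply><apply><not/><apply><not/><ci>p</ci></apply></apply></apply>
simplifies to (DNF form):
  <apply><or/><ci>p</ci><ci>u</ci><apply><not/><ci>b</ci></apply></apply>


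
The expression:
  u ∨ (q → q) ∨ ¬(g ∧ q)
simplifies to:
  True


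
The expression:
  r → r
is always true.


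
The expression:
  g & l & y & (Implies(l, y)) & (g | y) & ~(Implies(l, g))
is never true.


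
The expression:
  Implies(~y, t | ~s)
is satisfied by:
  {y: True, t: True, s: False}
  {y: True, s: False, t: False}
  {t: True, s: False, y: False}
  {t: False, s: False, y: False}
  {y: True, t: True, s: True}
  {y: True, s: True, t: False}
  {t: True, s: True, y: False}


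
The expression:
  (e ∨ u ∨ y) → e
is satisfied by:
  {e: True, y: False, u: False}
  {e: True, u: True, y: False}
  {e: True, y: True, u: False}
  {e: True, u: True, y: True}
  {u: False, y: False, e: False}


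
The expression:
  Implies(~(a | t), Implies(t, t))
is always true.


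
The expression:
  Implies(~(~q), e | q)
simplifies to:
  True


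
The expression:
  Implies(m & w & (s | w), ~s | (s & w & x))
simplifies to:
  x | ~m | ~s | ~w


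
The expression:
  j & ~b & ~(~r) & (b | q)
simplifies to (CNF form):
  j & q & r & ~b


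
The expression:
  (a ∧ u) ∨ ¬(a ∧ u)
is always true.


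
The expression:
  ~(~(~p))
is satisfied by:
  {p: False}


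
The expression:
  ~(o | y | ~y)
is never true.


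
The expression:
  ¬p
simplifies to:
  ¬p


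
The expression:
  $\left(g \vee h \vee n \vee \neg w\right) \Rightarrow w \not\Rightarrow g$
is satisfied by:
  {w: True, g: False}


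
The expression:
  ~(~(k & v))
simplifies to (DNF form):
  k & v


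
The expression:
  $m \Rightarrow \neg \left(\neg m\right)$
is always true.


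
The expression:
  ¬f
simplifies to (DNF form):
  ¬f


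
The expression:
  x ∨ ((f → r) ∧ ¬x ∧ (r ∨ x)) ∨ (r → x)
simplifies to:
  True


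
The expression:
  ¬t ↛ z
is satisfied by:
  {z: True, t: False}
  {t: False, z: False}
  {t: True, z: True}


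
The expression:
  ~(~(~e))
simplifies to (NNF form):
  ~e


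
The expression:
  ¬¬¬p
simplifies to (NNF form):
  ¬p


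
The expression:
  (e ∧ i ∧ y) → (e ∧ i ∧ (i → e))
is always true.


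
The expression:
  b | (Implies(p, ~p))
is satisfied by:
  {b: True, p: False}
  {p: False, b: False}
  {p: True, b: True}


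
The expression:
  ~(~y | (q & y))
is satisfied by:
  {y: True, q: False}


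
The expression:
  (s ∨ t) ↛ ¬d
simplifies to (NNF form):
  d ∧ (s ∨ t)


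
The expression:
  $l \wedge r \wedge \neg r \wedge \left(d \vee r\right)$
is never true.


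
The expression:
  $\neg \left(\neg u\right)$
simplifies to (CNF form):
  $u$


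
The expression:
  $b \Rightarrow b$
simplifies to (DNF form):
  $\text{True}$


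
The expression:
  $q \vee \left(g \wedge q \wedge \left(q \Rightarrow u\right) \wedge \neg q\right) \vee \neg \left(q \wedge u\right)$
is always true.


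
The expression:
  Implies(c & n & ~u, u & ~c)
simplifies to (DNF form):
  u | ~c | ~n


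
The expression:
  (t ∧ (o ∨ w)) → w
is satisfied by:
  {w: True, o: False, t: False}
  {o: False, t: False, w: False}
  {t: True, w: True, o: False}
  {t: True, o: False, w: False}
  {w: True, o: True, t: False}
  {o: True, w: False, t: False}
  {t: True, o: True, w: True}


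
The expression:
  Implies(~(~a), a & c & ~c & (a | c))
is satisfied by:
  {a: False}


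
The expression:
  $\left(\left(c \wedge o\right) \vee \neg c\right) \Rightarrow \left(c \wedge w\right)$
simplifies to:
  $c \wedge \left(w \vee \neg o\right)$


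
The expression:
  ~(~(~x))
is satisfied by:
  {x: False}


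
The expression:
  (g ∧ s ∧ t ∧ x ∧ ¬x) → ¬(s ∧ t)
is always true.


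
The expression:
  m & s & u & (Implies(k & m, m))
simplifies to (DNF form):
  m & s & u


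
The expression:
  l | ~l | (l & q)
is always true.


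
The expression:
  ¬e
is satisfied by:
  {e: False}


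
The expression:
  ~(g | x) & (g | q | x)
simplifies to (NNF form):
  q & ~g & ~x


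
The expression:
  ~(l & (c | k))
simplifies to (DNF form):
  ~l | (~c & ~k)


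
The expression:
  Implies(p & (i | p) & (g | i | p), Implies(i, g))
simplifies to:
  g | ~i | ~p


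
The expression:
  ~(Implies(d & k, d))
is never true.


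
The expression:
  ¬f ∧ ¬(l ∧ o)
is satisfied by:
  {f: False, l: False, o: False}
  {o: True, f: False, l: False}
  {l: True, f: False, o: False}


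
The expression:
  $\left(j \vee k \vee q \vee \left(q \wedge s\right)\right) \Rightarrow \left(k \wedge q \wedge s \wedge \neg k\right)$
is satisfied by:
  {q: False, j: False, k: False}


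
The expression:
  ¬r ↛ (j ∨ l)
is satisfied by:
  {r: False, l: False, j: False}


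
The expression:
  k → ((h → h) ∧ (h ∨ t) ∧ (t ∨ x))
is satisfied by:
  {h: True, t: True, x: True, k: False}
  {h: True, t: True, x: False, k: False}
  {t: True, x: True, k: False, h: False}
  {t: True, x: False, k: False, h: False}
  {h: True, x: True, k: False, t: False}
  {h: True, x: False, k: False, t: False}
  {x: True, h: False, k: False, t: False}
  {x: False, h: False, k: False, t: False}
  {h: True, t: True, k: True, x: True}
  {h: True, t: True, k: True, x: False}
  {t: True, k: True, x: True, h: False}
  {t: True, k: True, x: False, h: False}
  {h: True, k: True, x: True, t: False}


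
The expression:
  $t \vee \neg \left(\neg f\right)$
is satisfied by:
  {t: True, f: True}
  {t: True, f: False}
  {f: True, t: False}


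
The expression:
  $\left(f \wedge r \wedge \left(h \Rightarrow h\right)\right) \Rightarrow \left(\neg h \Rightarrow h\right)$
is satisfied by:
  {h: True, r: False, f: False}
  {h: False, r: False, f: False}
  {f: True, h: True, r: False}
  {f: True, h: False, r: False}
  {r: True, h: True, f: False}
  {r: True, h: False, f: False}
  {r: True, f: True, h: True}


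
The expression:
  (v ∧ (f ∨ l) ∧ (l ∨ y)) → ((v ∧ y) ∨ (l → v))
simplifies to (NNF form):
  True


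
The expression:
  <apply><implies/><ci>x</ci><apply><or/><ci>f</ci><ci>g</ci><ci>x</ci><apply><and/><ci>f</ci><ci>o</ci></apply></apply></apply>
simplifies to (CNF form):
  <true/>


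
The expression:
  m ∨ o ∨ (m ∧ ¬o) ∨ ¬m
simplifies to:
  True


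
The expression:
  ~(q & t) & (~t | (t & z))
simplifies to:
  ~t | (z & ~q)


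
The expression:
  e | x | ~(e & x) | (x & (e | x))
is always true.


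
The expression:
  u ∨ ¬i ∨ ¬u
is always true.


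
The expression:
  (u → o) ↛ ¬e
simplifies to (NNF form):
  e ∧ (o ∨ ¬u)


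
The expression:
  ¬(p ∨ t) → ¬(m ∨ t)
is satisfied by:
  {p: True, t: True, m: False}
  {p: True, m: False, t: False}
  {t: True, m: False, p: False}
  {t: False, m: False, p: False}
  {p: True, t: True, m: True}
  {p: True, m: True, t: False}
  {t: True, m: True, p: False}


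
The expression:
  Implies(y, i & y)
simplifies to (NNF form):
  i | ~y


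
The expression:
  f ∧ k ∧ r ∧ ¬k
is never true.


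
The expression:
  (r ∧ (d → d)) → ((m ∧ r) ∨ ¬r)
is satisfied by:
  {m: True, r: False}
  {r: False, m: False}
  {r: True, m: True}


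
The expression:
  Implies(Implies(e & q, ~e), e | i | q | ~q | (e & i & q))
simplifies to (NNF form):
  True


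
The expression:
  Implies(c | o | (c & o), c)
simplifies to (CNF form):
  c | ~o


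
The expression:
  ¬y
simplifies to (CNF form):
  ¬y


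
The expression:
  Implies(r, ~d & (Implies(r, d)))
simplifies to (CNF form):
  ~r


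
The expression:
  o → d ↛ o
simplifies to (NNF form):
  ¬o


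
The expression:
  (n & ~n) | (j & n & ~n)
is never true.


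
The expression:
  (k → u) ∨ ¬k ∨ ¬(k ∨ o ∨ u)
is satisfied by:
  {u: True, k: False}
  {k: False, u: False}
  {k: True, u: True}


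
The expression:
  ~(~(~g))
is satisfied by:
  {g: False}


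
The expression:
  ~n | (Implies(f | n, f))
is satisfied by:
  {f: True, n: False}
  {n: False, f: False}
  {n: True, f: True}


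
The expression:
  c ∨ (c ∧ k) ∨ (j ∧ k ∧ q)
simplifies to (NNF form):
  c ∨ (j ∧ k ∧ q)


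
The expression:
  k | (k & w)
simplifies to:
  k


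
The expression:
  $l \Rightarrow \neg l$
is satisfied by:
  {l: False}


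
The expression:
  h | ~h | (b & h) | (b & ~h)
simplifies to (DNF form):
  True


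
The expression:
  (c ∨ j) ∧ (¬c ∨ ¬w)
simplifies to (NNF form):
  (c ∧ ¬w) ∨ (j ∧ ¬c)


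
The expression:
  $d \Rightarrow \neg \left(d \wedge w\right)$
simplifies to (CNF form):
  $\neg d \vee \neg w$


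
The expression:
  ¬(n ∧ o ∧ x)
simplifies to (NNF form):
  ¬n ∨ ¬o ∨ ¬x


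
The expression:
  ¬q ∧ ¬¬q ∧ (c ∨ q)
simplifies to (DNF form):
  False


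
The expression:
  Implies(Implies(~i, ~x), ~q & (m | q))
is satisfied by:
  {m: True, x: True, q: False, i: False}
  {m: True, x: False, q: False, i: False}
  {x: True, m: False, q: False, i: False}
  {i: True, m: True, x: True, q: False}
  {i: True, m: True, x: False, q: False}
  {m: True, q: True, x: True, i: False}
  {q: True, x: True, i: False, m: False}


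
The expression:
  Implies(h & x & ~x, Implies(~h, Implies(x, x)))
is always true.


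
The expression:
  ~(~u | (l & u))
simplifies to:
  u & ~l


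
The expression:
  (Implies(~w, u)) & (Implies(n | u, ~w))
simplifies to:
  (u | w) & (u | ~n) & (~u | ~w)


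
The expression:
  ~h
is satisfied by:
  {h: False}


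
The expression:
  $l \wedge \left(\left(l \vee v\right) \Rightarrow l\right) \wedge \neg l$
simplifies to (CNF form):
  $\text{False}$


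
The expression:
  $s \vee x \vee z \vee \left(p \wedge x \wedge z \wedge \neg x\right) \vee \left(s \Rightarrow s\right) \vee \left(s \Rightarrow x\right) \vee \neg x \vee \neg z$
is always true.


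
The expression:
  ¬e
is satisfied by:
  {e: False}


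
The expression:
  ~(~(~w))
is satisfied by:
  {w: False}


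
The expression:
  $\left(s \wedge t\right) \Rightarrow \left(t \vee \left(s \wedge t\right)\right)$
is always true.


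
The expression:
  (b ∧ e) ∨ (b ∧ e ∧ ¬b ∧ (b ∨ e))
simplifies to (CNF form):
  b ∧ e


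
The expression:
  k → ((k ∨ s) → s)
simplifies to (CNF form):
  s ∨ ¬k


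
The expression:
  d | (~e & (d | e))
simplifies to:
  d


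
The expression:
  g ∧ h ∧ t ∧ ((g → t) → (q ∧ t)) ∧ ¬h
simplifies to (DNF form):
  False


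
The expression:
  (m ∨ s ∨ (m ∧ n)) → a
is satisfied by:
  {a: True, m: False, s: False}
  {a: True, s: True, m: False}
  {a: True, m: True, s: False}
  {a: True, s: True, m: True}
  {s: False, m: False, a: False}


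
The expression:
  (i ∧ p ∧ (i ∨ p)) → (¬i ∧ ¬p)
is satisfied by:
  {p: False, i: False}
  {i: True, p: False}
  {p: True, i: False}


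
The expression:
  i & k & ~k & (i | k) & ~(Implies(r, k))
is never true.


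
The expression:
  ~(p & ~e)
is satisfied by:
  {e: True, p: False}
  {p: False, e: False}
  {p: True, e: True}


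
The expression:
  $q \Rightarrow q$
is always true.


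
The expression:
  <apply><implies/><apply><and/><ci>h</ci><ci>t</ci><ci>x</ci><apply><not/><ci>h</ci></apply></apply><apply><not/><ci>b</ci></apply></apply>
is always true.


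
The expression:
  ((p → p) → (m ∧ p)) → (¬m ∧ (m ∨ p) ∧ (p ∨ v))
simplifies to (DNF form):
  ¬m ∨ ¬p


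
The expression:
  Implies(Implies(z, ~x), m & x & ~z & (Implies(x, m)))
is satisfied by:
  {z: True, m: True, x: True}
  {z: True, x: True, m: False}
  {m: True, x: True, z: False}


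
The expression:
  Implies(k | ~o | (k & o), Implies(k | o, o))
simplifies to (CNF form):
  o | ~k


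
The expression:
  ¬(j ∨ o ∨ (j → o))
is never true.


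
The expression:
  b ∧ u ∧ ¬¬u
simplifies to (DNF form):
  b ∧ u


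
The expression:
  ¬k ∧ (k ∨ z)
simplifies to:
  z ∧ ¬k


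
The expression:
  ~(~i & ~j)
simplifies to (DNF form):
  i | j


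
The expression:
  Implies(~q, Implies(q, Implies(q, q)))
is always true.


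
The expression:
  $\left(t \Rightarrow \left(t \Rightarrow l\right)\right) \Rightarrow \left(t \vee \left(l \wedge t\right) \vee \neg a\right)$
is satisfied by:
  {t: True, a: False}
  {a: False, t: False}
  {a: True, t: True}


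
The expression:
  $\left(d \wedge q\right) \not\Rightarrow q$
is never true.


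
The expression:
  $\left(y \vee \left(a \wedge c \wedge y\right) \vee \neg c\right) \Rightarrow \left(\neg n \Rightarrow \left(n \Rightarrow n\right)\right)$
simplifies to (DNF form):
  $\text{True}$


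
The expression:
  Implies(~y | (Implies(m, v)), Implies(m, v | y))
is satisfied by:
  {y: True, v: True, m: False}
  {y: True, m: False, v: False}
  {v: True, m: False, y: False}
  {v: False, m: False, y: False}
  {y: True, v: True, m: True}
  {y: True, m: True, v: False}
  {v: True, m: True, y: False}


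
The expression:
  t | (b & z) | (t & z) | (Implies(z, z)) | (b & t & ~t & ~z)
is always true.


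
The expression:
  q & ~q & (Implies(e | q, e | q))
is never true.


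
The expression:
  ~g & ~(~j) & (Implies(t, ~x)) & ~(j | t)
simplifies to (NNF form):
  False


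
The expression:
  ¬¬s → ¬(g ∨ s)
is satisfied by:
  {s: False}


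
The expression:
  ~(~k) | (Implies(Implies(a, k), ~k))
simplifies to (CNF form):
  True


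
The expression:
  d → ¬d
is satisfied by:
  {d: False}


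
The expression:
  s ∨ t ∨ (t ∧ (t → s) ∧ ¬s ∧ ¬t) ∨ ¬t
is always true.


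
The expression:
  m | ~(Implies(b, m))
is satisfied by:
  {b: True, m: True}
  {b: True, m: False}
  {m: True, b: False}


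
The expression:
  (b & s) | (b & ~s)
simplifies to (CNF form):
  b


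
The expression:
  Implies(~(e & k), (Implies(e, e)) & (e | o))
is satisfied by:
  {o: True, e: True}
  {o: True, e: False}
  {e: True, o: False}


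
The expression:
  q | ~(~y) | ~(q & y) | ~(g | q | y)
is always true.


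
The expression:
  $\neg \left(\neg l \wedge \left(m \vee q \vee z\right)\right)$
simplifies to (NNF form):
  $l \vee \left(\neg m \wedge \neg q \wedge \neg z\right)$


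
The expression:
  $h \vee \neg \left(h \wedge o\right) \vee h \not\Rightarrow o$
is always true.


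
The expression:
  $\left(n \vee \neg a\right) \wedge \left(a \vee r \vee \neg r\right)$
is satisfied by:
  {n: True, a: False}
  {a: False, n: False}
  {a: True, n: True}


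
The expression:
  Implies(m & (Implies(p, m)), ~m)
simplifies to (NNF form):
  ~m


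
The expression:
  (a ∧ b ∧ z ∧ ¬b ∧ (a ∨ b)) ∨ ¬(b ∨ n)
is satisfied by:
  {n: False, b: False}


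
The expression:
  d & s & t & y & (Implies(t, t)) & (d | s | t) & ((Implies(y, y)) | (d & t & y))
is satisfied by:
  {t: True, s: True, d: True, y: True}


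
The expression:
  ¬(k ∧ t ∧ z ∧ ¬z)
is always true.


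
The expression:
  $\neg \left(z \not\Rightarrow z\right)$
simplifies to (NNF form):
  $\text{True}$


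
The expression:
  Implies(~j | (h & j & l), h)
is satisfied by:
  {h: True, j: True}
  {h: True, j: False}
  {j: True, h: False}


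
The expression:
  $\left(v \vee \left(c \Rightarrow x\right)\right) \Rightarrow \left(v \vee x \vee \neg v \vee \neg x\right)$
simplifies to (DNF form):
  $\text{True}$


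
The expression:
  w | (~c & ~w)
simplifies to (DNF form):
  w | ~c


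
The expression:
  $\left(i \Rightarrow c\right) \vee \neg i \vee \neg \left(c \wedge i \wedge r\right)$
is always true.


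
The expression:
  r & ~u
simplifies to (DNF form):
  r & ~u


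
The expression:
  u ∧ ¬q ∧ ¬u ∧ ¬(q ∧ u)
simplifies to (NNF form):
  False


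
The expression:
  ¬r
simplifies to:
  ¬r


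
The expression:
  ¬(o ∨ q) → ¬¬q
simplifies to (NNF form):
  o ∨ q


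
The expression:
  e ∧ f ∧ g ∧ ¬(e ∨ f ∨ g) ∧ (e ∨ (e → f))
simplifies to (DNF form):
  False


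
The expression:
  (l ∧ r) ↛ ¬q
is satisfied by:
  {r: True, q: True, l: True}


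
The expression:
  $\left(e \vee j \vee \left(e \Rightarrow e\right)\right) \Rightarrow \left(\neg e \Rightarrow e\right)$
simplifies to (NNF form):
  $e$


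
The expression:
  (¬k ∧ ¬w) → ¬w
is always true.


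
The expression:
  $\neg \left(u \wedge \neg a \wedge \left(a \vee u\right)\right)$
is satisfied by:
  {a: True, u: False}
  {u: False, a: False}
  {u: True, a: True}


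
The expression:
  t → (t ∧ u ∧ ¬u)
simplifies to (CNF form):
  ¬t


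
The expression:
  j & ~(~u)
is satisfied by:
  {j: True, u: True}


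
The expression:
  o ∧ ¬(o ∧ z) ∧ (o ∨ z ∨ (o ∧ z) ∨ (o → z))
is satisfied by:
  {o: True, z: False}


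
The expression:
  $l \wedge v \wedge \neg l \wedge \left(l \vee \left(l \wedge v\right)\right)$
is never true.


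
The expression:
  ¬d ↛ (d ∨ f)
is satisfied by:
  {d: False, f: False}


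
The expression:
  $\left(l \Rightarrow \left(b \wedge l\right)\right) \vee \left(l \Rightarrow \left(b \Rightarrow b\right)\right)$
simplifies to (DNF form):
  $\text{True}$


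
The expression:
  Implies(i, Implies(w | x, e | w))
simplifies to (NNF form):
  e | w | ~i | ~x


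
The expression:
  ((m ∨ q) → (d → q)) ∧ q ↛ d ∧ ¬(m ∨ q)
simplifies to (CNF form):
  False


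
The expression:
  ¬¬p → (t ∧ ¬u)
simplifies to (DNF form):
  (t ∧ ¬u) ∨ ¬p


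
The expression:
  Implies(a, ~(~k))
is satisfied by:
  {k: True, a: False}
  {a: False, k: False}
  {a: True, k: True}


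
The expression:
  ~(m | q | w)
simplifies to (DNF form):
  ~m & ~q & ~w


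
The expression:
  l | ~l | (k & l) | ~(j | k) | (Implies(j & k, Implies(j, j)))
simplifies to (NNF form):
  True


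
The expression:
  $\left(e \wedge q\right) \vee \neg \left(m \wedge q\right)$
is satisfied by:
  {e: True, m: False, q: False}
  {e: False, m: False, q: False}
  {q: True, e: True, m: False}
  {q: True, e: False, m: False}
  {m: True, e: True, q: False}
  {m: True, e: False, q: False}
  {m: True, q: True, e: True}


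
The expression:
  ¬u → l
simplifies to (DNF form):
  l ∨ u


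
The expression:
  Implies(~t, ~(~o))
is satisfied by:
  {t: True, o: True}
  {t: True, o: False}
  {o: True, t: False}


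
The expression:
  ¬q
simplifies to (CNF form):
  ¬q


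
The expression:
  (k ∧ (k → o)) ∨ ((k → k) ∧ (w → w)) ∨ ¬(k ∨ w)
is always true.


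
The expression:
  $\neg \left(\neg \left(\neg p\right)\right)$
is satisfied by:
  {p: False}


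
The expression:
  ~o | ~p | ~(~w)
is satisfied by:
  {w: True, p: False, o: False}
  {p: False, o: False, w: False}
  {o: True, w: True, p: False}
  {o: True, p: False, w: False}
  {w: True, p: True, o: False}
  {p: True, w: False, o: False}
  {o: True, p: True, w: True}


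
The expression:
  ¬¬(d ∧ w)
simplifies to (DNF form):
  d ∧ w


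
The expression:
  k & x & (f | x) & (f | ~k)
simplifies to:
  f & k & x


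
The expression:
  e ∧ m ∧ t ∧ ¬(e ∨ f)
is never true.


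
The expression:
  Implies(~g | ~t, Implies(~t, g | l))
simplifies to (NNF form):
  g | l | t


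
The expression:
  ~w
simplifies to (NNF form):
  ~w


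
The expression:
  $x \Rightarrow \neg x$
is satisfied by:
  {x: False}


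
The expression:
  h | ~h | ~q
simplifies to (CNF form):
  True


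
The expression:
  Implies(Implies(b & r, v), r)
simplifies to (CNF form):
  r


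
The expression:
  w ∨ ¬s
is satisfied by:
  {w: True, s: False}
  {s: False, w: False}
  {s: True, w: True}


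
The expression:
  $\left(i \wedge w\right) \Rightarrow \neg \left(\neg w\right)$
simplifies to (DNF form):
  $\text{True}$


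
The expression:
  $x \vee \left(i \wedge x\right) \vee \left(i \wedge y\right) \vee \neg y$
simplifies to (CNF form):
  $i \vee x \vee \neg y$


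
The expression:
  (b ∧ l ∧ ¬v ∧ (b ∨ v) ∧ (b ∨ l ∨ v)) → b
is always true.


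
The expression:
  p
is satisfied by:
  {p: True}


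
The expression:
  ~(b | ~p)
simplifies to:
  p & ~b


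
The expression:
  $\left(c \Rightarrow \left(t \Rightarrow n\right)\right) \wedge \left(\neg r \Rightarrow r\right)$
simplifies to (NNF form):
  $r \wedge \left(n \vee \neg c \vee \neg t\right)$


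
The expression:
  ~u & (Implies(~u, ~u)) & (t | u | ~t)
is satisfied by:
  {u: False}


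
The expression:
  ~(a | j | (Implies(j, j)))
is never true.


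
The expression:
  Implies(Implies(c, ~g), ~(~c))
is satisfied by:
  {c: True}


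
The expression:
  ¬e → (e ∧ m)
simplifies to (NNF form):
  e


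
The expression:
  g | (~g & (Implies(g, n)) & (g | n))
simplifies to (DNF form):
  g | n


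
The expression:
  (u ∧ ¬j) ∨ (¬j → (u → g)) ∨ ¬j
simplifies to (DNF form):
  True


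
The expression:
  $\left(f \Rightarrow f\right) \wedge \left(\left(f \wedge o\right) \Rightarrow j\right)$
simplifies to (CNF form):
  $j \vee \neg f \vee \neg o$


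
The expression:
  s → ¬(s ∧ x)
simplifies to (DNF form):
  ¬s ∨ ¬x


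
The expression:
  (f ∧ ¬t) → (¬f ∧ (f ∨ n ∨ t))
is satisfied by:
  {t: True, f: False}
  {f: False, t: False}
  {f: True, t: True}


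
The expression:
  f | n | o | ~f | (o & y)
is always true.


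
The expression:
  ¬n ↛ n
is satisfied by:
  {n: False}


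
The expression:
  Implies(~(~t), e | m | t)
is always true.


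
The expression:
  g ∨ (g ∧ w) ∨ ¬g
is always true.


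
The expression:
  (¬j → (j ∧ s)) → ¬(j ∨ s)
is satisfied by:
  {j: False}


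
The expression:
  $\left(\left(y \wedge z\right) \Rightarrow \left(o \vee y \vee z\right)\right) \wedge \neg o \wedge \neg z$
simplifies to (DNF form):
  $\neg o \wedge \neg z$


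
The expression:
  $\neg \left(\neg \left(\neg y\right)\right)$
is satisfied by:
  {y: False}


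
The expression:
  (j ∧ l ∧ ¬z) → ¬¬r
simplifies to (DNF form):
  r ∨ z ∨ ¬j ∨ ¬l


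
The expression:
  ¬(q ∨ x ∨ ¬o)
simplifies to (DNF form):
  o ∧ ¬q ∧ ¬x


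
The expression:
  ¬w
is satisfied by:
  {w: False}


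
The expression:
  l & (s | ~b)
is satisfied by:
  {s: True, l: True, b: False}
  {l: True, b: False, s: False}
  {b: True, s: True, l: True}


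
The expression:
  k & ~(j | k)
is never true.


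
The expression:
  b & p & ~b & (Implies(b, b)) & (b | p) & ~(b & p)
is never true.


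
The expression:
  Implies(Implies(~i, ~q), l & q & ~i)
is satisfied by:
  {q: True, i: False}


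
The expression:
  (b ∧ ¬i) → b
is always true.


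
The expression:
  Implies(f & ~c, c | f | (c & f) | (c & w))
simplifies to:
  True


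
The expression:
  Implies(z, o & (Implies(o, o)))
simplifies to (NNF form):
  o | ~z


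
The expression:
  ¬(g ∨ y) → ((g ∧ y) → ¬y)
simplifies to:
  True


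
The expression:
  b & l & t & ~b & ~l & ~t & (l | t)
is never true.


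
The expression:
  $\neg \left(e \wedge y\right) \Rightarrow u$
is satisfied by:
  {y: True, u: True, e: True}
  {y: True, u: True, e: False}
  {u: True, e: True, y: False}
  {u: True, e: False, y: False}
  {y: True, e: True, u: False}


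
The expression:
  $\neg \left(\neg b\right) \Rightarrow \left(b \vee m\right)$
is always true.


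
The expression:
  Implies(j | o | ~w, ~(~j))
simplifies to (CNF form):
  (j | w) & (j | ~o)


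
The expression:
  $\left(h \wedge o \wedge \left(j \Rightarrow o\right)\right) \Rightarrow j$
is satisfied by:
  {j: True, o: False, h: False}
  {j: False, o: False, h: False}
  {h: True, j: True, o: False}
  {h: True, j: False, o: False}
  {o: True, j: True, h: False}
  {o: True, j: False, h: False}
  {o: True, h: True, j: True}


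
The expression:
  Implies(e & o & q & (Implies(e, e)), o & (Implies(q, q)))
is always true.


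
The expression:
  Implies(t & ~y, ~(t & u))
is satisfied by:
  {y: True, u: False, t: False}
  {u: False, t: False, y: False}
  {y: True, t: True, u: False}
  {t: True, u: False, y: False}
  {y: True, u: True, t: False}
  {u: True, y: False, t: False}
  {y: True, t: True, u: True}


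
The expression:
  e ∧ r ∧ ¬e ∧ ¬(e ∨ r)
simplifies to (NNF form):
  False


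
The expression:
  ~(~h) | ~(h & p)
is always true.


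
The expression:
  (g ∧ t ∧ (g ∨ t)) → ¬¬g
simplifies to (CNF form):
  True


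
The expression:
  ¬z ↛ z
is always true.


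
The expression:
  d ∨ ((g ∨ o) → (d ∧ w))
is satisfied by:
  {d: True, g: False, o: False}
  {d: True, o: True, g: False}
  {d: True, g: True, o: False}
  {d: True, o: True, g: True}
  {o: False, g: False, d: False}


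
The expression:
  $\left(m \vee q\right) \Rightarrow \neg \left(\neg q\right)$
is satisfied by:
  {q: True, m: False}
  {m: False, q: False}
  {m: True, q: True}


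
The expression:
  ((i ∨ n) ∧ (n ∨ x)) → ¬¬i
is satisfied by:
  {i: True, n: False}
  {n: False, i: False}
  {n: True, i: True}


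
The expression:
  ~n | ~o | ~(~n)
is always true.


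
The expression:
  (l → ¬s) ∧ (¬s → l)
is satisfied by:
  {s: True, l: False}
  {l: True, s: False}


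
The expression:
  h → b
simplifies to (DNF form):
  b ∨ ¬h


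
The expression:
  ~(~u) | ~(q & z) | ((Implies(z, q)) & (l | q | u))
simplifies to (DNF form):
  True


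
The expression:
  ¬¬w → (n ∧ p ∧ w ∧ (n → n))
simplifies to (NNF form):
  (n ∧ p) ∨ ¬w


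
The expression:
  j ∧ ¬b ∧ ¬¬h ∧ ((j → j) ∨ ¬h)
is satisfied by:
  {h: True, j: True, b: False}


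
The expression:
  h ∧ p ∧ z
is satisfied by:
  {h: True, z: True, p: True}


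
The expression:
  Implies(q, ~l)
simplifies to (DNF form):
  ~l | ~q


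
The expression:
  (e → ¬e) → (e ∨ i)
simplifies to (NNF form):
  e ∨ i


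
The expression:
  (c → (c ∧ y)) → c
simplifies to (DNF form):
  c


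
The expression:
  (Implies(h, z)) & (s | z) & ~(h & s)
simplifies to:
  (s & ~h) | (z & ~s)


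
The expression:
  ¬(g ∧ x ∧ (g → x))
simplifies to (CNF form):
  ¬g ∨ ¬x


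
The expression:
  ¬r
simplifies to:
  ¬r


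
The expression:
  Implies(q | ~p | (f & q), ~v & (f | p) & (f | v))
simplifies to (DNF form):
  (f & ~v) | (p & ~q) | (f & p & ~q) | (f & p & ~v) | (f & ~q & ~v) | (p & ~q & ~v) | (f & p & ~q & ~v)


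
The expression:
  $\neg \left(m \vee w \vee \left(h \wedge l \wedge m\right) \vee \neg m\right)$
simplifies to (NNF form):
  $\text{False}$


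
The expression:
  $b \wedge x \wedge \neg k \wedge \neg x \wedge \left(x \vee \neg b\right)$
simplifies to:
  $\text{False}$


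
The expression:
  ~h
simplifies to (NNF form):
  ~h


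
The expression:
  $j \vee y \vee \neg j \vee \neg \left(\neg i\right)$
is always true.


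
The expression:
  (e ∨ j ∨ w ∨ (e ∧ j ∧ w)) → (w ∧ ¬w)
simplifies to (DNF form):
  ¬e ∧ ¬j ∧ ¬w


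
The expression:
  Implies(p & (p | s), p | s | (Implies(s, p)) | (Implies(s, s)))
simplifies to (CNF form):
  True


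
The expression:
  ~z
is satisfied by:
  {z: False}


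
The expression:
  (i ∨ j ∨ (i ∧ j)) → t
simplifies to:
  t ∨ (¬i ∧ ¬j)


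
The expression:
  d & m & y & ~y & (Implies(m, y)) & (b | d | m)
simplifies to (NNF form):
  False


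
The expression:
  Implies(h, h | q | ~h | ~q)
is always true.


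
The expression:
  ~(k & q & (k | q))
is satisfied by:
  {k: False, q: False}
  {q: True, k: False}
  {k: True, q: False}


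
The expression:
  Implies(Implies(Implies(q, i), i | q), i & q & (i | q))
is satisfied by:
  {i: False, q: False}
  {q: True, i: True}


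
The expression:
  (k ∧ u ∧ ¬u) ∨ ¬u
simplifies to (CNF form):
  ¬u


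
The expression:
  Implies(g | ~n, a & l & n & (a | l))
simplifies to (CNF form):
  n & (a | ~g) & (l | ~g)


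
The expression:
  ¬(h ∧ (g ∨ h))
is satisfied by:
  {h: False}


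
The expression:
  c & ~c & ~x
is never true.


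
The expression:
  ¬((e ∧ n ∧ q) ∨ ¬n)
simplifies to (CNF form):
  n ∧ (¬e ∨ ¬q)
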